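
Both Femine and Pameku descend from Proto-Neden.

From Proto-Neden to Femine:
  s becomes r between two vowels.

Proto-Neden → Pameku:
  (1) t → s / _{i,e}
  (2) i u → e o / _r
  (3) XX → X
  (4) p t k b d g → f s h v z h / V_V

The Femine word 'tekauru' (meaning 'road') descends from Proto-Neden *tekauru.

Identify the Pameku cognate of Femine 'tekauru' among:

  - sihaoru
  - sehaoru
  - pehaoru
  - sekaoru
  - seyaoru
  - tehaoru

Pameku: *tekauru > sekauru > sekaoru > sehaoru  (by palatalisation, pre-rhotic lowering, intervocalic lenition)
Among the options, 'sehaoru' alone shows every Pameku change applied in order.

sehaoru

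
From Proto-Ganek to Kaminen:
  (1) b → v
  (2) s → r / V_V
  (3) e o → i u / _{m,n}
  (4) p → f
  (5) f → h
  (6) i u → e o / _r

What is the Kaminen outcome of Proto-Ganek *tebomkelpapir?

Kaminen: start from *tebomkelpapir.
  rule 1 (unconditioned shift): tebomkelpapir → tevomkelpapir
  rule 2: no change — tevomkelpapir
  rule 3 (pre-nasal raising): tevomkelpapir → tevumkelpapir
  rule 4 (unconditioned shift): tevumkelpapir → tevumkelfafir
  rule 5 (unconditioned shift): tevumkelfafir → tevumkelhahir
  rule 6 (pre-rhotic lowering): tevumkelhahir → tevumkelhaher
  ⇒ Kaminen tevumkelhaher

tevumkelhaher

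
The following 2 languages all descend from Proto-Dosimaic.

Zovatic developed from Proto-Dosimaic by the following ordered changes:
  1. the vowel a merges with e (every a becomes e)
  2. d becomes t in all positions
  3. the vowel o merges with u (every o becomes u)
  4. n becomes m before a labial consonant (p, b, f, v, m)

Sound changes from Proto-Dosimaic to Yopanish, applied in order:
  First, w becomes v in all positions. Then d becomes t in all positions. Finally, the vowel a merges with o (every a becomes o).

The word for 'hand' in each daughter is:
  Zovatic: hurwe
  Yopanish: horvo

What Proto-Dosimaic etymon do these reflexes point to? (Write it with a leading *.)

*horwa

Position 2: Zovatic has u, Yopanish has o. Taking the neighbouring segments as reconstructed: Zovatic u could go back to *o or *u; Yopanish o could go back to *a or *o — the one source consistent with every daughter is *o.
Position 4: Zovatic has w, Yopanish has v. Zovatic preserves w here (none of its changes turn any other segment into w), so the proto-segment is *w.
Position 5: Zovatic has e, Yopanish has o. Taking the neighbouring segments as reconstructed: Zovatic e could go back to *a or *e; Yopanish o could go back to *a or *o — the one source consistent with every daughter is *a.
Continuing position by position gives *horwa; check it forward:
Zovatic: start from *horwa.
  rule 1 (vowel merger): horwa → horwe
  rule 2: no change — horwe
  rule 3 (vowel merger): horwe → hurwe
  rule 4: no change — hurwe
  ⇒ Zovatic hurwe
Yopanish: *horwa > horva > horvo  (by unconditioned shift, vowel merger)
No other proto-form is consistent with every reflex, so the reconstruction is *horwa.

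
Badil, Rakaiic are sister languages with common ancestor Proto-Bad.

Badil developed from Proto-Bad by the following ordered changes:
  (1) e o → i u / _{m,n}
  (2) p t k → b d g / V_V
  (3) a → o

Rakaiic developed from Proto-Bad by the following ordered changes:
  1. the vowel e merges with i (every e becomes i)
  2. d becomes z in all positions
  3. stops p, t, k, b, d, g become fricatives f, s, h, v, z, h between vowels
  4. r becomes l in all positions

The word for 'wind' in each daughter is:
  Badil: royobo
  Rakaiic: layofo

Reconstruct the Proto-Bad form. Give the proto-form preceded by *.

Position 2: Badil has o, Rakaiic has a. Rakaiic preserves a here (none of its changes turn any other segment into a), so the proto-segment is *a.
Position 1: Badil has r, Rakaiic has l. Badil preserves r here (none of its changes turn any other segment into r), so the proto-segment is *r.
Position 5: Badil has b, Rakaiic has f. Taking the neighbouring segments as reconstructed: Badil b could go back to *p or *b; Rakaiic f could go back to *p or *f — the one source consistent with every daughter is *p.
Continuing position by position gives *rayopo; check it forward:
Badil: start from *rayopo.
  rule 1: no change — rayopo
  rule 2 (intervocalic voicing): rayopo → rayobo
  rule 3 (vowel merger): rayobo → royobo
  ⇒ Badil royobo
Rakaiic: start from *rayopo.
  rule 1: no change — rayopo
  rule 2: no change — rayopo
  rule 3 (intervocalic lenition): rayopo → rayofo
  rule 4 (unconditioned shift): rayofo → layofo
  ⇒ Rakaiic layofo
Only *rayopo yields all of Badil royobo, Rakaiic layofo.

*rayopo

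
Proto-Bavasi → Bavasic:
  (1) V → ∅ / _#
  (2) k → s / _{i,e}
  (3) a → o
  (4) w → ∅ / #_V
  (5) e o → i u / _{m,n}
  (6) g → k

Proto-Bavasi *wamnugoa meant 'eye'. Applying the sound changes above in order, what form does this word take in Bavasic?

Bavasic: *wamnugoa
  wamnugoa → wamnugo   [apocope]
  wamnugo (rule 2 does not apply)
  wamnugo → womnugo   [vowel merger]
  womnugo → omnugo   [glide loss]
  omnugo → umnugo   [pre-nasal raising]
  umnugo → umnuko   [unconditioned shift]
  giving Bavasic umnuko.

umnuko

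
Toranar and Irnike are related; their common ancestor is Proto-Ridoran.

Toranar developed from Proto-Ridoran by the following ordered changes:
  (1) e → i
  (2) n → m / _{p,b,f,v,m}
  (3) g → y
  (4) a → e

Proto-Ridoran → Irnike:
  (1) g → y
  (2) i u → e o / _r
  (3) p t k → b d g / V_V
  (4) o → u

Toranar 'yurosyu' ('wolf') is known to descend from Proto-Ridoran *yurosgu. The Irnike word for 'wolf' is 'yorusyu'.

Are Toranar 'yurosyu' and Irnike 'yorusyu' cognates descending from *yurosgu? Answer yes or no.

Derive the expected Irnike reflex of *yurosgu:
Irnike: *yurosgu > yurosyu > yorosyu > yurusyu  (by unconditioned shift, pre-rhotic lowering, vowel merger)
The regular Irnike reflex would be 'yurusyu', but the attested form is 'yorusyu'. The correspondence is irregular, so they are not cognates (the Irnike form has a different source).

no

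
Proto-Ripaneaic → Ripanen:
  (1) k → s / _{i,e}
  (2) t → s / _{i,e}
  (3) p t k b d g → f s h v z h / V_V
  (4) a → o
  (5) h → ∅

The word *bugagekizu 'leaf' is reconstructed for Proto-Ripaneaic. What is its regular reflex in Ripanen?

Ripanen: start from *bugagekizu.
  rule 1 (palatalisation): bugagekizu → bugagesizu
  rule 2: no change — bugagesizu
  rule 3 (intervocalic lenition): bugagesizu → buhahesizu
  rule 4 (vowel merger): buhahesizu → buhohesizu
  rule 5 (h-loss): buhohesizu → buoesizu
  ⇒ Ripanen buoesizu

buoesizu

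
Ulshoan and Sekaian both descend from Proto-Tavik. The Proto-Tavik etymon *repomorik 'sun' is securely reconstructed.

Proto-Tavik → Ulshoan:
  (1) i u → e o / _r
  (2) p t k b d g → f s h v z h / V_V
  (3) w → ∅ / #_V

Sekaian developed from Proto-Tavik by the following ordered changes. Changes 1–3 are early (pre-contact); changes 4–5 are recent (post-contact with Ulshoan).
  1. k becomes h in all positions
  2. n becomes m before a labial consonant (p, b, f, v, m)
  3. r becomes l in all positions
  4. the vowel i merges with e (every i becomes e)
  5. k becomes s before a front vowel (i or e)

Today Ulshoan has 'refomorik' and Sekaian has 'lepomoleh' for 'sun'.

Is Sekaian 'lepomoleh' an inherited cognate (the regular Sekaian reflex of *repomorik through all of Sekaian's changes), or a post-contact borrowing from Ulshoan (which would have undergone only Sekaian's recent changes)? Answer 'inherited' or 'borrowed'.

inherited

If inherited, *repomorik would pass through all of Sekaian's changes:
Sekaian: *repomorik
  repomorik → repomorih   [unconditioned shift]
  repomorih (rule 2 does not apply)
  repomorih → lepomolih   [unconditioned shift]
  lepomolih → lepomoleh   [vowel merger]
  lepomoleh (rule 5 does not apply)
  giving Sekaian lepomoleh.
If borrowed from Ulshoan 'refomorik' after the early changes, it would undergo only the recent ones:
  rule 4 (vowel merger): refomorik → refomorek
  rule 5 (palatalisation): no change (refomorek)
  ⇒ as a loan: refomorek
Sekaian 'lepomoleh' matches the inherited outcome exactly, so it is an inherited cognate, not a loan.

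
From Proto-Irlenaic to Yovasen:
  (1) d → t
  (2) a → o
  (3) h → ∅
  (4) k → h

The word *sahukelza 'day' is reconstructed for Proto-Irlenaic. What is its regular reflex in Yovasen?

Yovasen: start from *sahukelza.
  rule 1: no change — sahukelza
  rule 2 (vowel merger): sahukelza → sohukelzo
  rule 3 (h-loss): sohukelzo → soukelzo
  rule 4 (unconditioned shift): soukelzo → souhelzo
  ⇒ Yovasen souhelzo

souhelzo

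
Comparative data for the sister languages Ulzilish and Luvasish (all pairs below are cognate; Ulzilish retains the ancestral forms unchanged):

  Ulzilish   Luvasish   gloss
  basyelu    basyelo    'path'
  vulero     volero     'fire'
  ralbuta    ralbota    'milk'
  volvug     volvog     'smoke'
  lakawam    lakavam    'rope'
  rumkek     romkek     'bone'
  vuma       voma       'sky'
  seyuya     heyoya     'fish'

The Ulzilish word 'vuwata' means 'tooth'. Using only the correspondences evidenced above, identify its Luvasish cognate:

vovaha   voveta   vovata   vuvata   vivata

vulero ~ volero, ralbuta ~ ralbota — Ulzilish u corresponds to Luvasish o after a consonant, before a consonant other than r, m, n, p, b, f, v.
lakawam ~ lakavam — Ulzilish w corresponds to Luvasish v between vowels (before a back vowel).
Applying these to Ulzilish 'vuwata':
  vuwata → vowata   (u→o after a consonant, before a consonant other than r, m, n, p, b, f, v)
  vowata → vovata   (w→v between vowels (before a back vowel))
So the Luvasish cognate is 'vovata'.

vovata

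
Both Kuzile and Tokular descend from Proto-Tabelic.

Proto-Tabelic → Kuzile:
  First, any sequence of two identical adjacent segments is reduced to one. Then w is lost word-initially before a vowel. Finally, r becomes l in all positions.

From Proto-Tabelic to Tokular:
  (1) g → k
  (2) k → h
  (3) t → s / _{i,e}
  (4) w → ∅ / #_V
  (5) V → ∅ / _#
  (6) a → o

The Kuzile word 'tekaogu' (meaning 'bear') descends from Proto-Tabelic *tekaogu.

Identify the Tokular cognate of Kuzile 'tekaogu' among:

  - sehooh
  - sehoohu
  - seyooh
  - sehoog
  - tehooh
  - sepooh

Tokular: *tekaogu > tekaoku > tehaohu > sehaohu > sehaoh > sehooh  (by unconditioned shift, unconditioned shift, palatalisation, apocope, vowel merger)
Among the options, 'sehooh' alone shows every Tokular change applied in order.

sehooh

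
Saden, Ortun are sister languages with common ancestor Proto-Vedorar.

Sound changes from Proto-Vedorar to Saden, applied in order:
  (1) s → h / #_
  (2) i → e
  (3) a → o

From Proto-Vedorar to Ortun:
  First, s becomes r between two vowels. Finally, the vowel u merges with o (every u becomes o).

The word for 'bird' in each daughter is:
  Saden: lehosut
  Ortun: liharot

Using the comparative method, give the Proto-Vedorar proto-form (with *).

*lihasut

Position 6: Saden has u, Ortun has o. Saden preserves u here (none of its changes turn any other segment into u), so the proto-segment is *u.
Position 5: Saden has s, Ortun has r. Saden preserves s here (none of its changes turn any other segment into s), so the proto-segment is *s.
Position 4: Saden has o, Ortun has a. Ortun preserves a here (none of its changes turn any other segment into a), so the proto-segment is *a.
Verify the candidate proto-form against each daughter:
Saden: *lihasut > lehasut > lehosut  (by vowel merger, vowel merger)
Ortun: *lihasut
  lihasut → liharut   [rhotacism]
  liharut → liharot   [vowel merger]
  giving Ortun liharot.
*lihasut is the unique common source.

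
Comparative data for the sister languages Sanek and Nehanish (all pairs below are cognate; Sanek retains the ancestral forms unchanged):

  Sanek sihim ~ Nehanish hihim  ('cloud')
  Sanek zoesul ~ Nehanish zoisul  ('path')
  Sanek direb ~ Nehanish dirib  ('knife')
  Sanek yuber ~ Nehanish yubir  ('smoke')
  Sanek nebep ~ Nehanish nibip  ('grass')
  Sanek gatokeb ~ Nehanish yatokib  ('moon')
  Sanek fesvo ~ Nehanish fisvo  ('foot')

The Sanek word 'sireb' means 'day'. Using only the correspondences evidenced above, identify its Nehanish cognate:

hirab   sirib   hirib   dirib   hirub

hirib

sihim ~ hihim — Sanek s corresponds to Nehanish h word-initially before a front vowel.
direb ~ dirib, nebep ~ nibip — Sanek e corresponds to Nehanish i after a consonant, before a labial obstruent.
Applying these to Sanek 'sireb':
  sireb → hireb   (s→h word-initially before a front vowel)
  hireb → hirib   (e→i after a consonant, before a labial obstruent)
So the Nehanish cognate is 'hirib'.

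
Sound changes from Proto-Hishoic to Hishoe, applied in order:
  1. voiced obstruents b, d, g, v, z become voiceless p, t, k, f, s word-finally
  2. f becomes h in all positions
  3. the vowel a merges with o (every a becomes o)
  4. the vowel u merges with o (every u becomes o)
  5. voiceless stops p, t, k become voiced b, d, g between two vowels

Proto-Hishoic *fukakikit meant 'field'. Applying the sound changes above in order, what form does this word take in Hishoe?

hogogigit

Hishoe: *fukakikit > hukakikit > hukokikit > hokokikit > hogogigit  (by unconditioned shift, vowel merger, vowel merger, intervocalic voicing)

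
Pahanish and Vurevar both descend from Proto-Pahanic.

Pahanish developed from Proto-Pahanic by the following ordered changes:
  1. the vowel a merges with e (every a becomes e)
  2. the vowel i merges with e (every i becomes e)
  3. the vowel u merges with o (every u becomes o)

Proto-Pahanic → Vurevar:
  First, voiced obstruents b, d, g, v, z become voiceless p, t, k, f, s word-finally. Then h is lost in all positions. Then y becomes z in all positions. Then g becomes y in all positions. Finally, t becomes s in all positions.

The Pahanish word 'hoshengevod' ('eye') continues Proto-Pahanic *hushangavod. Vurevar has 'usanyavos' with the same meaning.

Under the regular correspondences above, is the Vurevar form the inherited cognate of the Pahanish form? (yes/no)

Derive the expected Vurevar reflex of *hushangavod:
Vurevar: start from *hushangavod.
  rule 1 (final devoicing): hushangavod → hushangavot
  rule 2 (h-loss): hushangavot → usangavot
  rule 3: no change — usangavot
  rule 4 (unconditioned shift): usangavot → usanyavot
  rule 5 (unconditioned shift): usanyavot → usanyavos
  ⇒ Vurevar usanyavos
Vurevar 'usanyavos' matches the regular reflex exactly, so the pair is cognate.

yes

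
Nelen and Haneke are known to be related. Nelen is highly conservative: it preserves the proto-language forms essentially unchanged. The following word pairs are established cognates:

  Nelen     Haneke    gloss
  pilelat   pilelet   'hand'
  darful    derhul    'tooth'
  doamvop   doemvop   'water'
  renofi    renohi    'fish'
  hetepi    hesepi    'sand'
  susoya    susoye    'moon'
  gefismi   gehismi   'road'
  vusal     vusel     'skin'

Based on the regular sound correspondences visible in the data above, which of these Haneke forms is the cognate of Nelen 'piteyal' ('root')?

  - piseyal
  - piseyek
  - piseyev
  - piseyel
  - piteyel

piseyel

hetepi ~ hesepi — Nelen t corresponds to Haneke s between vowels (before a front vowel).
pilelat ~ pilelet, vusal ~ vusel — Nelen a corresponds to Haneke e after a consonant, before a consonant other than r, m, n, p, b, f, v.
Applying these to Nelen 'piteyal':
  piteyal → piseyal   (t→s between vowels (before a front vowel))
  piseyal → piseyel   (a→e after a consonant, before a consonant other than r, m, n, p, b, f, v)
So the Haneke cognate is 'piseyel'.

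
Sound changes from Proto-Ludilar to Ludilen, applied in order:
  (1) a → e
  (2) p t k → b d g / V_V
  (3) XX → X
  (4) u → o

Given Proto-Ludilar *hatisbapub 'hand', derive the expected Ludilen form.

Ludilen: *hatisbapub > hetisbepub > hedisbebub > hedisbebob  (by vowel merger, intervocalic voicing, vowel merger)

hedisbebob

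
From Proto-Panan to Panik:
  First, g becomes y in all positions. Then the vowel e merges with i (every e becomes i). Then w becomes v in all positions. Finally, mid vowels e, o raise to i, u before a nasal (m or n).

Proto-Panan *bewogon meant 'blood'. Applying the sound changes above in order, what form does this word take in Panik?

bivoyun

Panik: start from *bewogon.
  rule 1 (unconditioned shift): bewogon → bewoyon
  rule 2 (vowel merger): bewoyon → biwoyon
  rule 3 (unconditioned shift): biwoyon → bivoyon
  rule 4 (pre-nasal raising): bivoyon → bivoyun
  ⇒ Panik bivoyun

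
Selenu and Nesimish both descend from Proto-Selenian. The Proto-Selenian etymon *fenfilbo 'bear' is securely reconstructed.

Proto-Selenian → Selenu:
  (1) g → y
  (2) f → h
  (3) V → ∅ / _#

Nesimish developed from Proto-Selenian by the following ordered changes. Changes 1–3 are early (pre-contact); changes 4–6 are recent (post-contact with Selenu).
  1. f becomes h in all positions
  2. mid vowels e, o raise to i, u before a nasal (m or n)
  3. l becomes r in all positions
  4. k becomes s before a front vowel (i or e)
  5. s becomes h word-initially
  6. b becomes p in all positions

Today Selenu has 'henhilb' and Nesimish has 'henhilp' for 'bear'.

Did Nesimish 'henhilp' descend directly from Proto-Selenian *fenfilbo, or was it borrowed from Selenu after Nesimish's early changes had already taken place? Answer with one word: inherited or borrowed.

If inherited, *fenfilbo would pass through all of Nesimish's changes:
Nesimish: *fenfilbo
  fenfilbo → henhilbo   [unconditioned shift]
  henhilbo → hinhilbo   [pre-nasal raising]
  hinhilbo → hinhirbo   [unconditioned shift]
  hinhirbo (rule 4 does not apply)
  hinhirbo (rule 5 does not apply)
  hinhirbo → hinhirpo   [unconditioned shift]
  giving Nesimish hinhirpo.
If borrowed from Selenu 'henhilb' after the early changes, it would undergo only the recent ones:
  rule 4 (palatalisation): no change (henhilb)
  rule 5 (debuccalisation): no change (henhilb)
  rule 6 (unconditioned shift): henhilb → henhilp
  ⇒ as a loan: henhilp
Nesimish 'henhilp' matches the loan outcome 'henhilp', not the inherited 'hinhirpo' — it skipped the early Nesimish changes, so it was borrowed from Selenu.

borrowed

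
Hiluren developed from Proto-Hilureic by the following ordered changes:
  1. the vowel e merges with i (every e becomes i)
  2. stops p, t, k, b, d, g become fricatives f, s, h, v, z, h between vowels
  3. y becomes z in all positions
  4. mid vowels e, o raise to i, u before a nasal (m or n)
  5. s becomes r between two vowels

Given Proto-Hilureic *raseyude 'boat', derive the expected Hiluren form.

rarizuzi

Hiluren: *raseyude
  raseyude → rasiyudi   [vowel merger]
  rasiyudi → rasiyuzi   [intervocalic lenition]
  rasiyuzi → rasizuzi   [unconditioned shift]
  rasizuzi (rule 4 does not apply)
  rasizuzi → rarizuzi   [rhotacism]
  giving Hiluren rarizuzi.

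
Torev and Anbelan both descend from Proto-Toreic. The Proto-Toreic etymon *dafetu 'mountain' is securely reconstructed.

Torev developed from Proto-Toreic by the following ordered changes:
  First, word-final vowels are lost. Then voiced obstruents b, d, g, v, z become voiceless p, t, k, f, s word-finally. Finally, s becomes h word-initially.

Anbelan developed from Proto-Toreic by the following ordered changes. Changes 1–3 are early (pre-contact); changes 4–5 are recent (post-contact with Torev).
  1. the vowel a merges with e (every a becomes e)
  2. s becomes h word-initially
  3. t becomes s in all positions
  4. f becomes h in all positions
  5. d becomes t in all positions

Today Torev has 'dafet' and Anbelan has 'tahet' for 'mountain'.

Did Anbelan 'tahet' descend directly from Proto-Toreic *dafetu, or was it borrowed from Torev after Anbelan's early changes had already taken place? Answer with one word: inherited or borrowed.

If inherited, *dafetu would pass through all of Anbelan's changes:
Anbelan: *dafetu > defetu > defesu > dehesu > tehesu  (by vowel merger, unconditioned shift, unconditioned shift, unconditioned shift)
If borrowed from Torev 'dafet' after the early changes, it would undergo only the recent ones:
  rule 4 (unconditioned shift): dafet → dahet
  rule 5 (unconditioned shift): dahet → tahet
  ⇒ as a loan: tahet
Anbelan 'tahet' matches the loan outcome 'tahet', not the inherited 'tehesu' — it skipped the early Anbelan changes, so it was borrowed from Torev.

borrowed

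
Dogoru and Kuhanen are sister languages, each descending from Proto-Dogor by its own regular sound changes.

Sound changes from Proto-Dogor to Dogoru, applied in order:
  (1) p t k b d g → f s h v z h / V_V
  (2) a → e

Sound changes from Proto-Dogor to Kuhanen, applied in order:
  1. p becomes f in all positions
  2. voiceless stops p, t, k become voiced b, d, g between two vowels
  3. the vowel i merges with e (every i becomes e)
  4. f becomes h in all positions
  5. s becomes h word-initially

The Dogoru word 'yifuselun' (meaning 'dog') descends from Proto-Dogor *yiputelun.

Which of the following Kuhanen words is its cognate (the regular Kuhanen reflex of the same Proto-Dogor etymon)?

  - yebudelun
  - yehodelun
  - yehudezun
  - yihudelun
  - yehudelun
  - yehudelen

yehudelun

Kuhanen: *yiputelun
  yiputelun → yifutelun   [unconditioned shift]
  yifutelun → yifudelun   [intervocalic voicing]
  yifudelun → yefudelun   [vowel merger]
  yefudelun → yehudelun   [unconditioned shift]
  yehudelun (rule 5 does not apply)
  giving Kuhanen yehudelun.
The other candidates each miss or misapply at least one Kuhanen change.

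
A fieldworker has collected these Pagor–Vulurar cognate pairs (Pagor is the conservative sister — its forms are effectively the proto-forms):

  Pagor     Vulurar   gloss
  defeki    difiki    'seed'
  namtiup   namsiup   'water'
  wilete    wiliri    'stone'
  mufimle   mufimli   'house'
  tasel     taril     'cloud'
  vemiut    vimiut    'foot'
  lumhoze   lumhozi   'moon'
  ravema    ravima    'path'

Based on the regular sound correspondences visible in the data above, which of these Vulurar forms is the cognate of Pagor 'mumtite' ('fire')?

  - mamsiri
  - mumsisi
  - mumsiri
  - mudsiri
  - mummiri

namtiup ~ namsiup — Pagor t corresponds to Vulurar s after a consonant, before a front vowel.
wilete ~ wiliri — Pagor t corresponds to Vulurar r between vowels (before a front vowel).
wilete ~ wiliri, mufimle ~ mufimli — Pagor e corresponds to Vulurar i word-finally.
Applying these to Pagor 'mumtite':
  mumtite → mumsite   (t→s after a consonant, before a front vowel)
  mumsite → mumsire   (t→r between vowels (before a front vowel))
  mumsire → mumsiri   (e→i word-finally)
So the Vulurar cognate is 'mumsiri'.

mumsiri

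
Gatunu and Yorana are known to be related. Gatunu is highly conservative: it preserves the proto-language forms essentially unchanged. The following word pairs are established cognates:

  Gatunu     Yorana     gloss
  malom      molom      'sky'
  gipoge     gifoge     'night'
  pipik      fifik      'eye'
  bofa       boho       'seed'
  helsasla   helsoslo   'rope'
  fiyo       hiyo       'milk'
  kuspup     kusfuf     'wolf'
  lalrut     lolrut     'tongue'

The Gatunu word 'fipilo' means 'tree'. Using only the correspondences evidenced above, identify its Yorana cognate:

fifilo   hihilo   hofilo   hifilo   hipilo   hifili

hifilo

fiyo ~ hiyo — Gatunu f corresponds to Yorana h word-initially before a front vowel.
pipik ~ fifik — Gatunu p corresponds to Yorana f between vowels (before a front vowel).
Applying these to Gatunu 'fipilo':
  fipilo → hipilo   (f→h word-initially before a front vowel)
  hipilo → hifilo   (p→f between vowels (before a front vowel))
So the Yorana cognate is 'hifilo'.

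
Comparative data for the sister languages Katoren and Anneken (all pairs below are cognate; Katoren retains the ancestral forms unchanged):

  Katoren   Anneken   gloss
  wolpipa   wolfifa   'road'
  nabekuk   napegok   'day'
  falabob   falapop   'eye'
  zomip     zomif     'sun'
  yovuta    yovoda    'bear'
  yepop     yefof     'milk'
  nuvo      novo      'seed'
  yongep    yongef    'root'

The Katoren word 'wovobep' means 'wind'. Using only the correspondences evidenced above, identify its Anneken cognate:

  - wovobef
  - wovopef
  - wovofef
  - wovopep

nabekuk ~ napegok — Katoren b corresponds to Anneken p between vowels (before a front vowel).
zomip ~ zomif, yepop ~ yefof — Katoren p corresponds to Anneken f word-finally.
Applying these to Katoren 'wovobep':
  wovobep → wovopep   (b→p between vowels (before a front vowel))
  wovopep → wovopef   (p→f word-finally)
So the Anneken cognate is 'wovopef'.

wovopef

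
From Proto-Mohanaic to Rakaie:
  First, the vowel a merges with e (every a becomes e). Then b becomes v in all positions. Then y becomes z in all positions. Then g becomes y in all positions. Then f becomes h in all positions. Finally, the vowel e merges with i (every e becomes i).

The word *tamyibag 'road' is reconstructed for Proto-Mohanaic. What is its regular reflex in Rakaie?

Rakaie: *tamyibag
  tamyibag → temyibeg   [vowel merger]
  temyibeg → temyiveg   [unconditioned shift]
  temyiveg → temziveg   [unconditioned shift]
  temziveg → temzivey   [unconditioned shift]
  temzivey (rule 5 does not apply)
  temzivey → timziviy   [vowel merger]
  giving Rakaie timziviy.

timziviy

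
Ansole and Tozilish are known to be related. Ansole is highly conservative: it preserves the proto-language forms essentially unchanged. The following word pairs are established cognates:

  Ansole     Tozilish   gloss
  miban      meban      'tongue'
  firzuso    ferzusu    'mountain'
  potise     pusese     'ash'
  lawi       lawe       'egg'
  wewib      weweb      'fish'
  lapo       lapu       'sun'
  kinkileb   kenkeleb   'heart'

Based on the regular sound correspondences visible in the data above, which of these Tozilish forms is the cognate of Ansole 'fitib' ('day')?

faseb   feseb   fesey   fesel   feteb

feseb

potise ~ pusese, kinkileb ~ kenkeleb — Ansole i corresponds to Tozilish e after a consonant, before a consonant other than r, m, n, p, b, f, v.
potise ~ pusese — Ansole t corresponds to Tozilish s between vowels (before a front vowel).
miban ~ meban, wewib ~ weweb — Ansole i corresponds to Tozilish e after a consonant, before a labial obstruent.
Applying these to Ansole 'fitib':
  fitib → fetib   (i→e after a consonant, before a consonant other than r, m, n, p, b, f, v)
  fetib → fesib   (t→s between vowels (before a front vowel))
  fesib → feseb   (i→e after a consonant, before a labial obstruent)
So the Tozilish cognate is 'feseb'.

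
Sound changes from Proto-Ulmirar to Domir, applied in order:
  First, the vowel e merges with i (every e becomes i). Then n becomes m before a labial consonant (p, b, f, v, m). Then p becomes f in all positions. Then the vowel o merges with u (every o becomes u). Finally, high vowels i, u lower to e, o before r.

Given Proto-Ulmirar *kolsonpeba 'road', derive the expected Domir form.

Domir: *kolsonpeba
  kolsonpeba → kolsonpiba   [vowel merger]
  kolsonpiba → kolsompiba   [nasal place assimilation]
  kolsompiba → kolsomfiba   [unconditioned shift]
  kolsomfiba → kulsumfiba   [vowel merger]
  kulsumfiba (rule 5 does not apply)
  giving Domir kulsumfiba.

kulsumfiba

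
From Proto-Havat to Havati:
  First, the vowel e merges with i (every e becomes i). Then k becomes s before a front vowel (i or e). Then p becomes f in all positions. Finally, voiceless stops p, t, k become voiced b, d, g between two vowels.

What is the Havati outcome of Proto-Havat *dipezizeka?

difiziziga

Havati: start from *dipezizeka.
  rule 1 (vowel merger): dipezizeka → dipizizika
  rule 2: no change — dipizizika
  rule 3 (unconditioned shift): dipizizika → difizizika
  rule 4 (intervocalic voicing): difizizika → difiziziga
  ⇒ Havati difiziziga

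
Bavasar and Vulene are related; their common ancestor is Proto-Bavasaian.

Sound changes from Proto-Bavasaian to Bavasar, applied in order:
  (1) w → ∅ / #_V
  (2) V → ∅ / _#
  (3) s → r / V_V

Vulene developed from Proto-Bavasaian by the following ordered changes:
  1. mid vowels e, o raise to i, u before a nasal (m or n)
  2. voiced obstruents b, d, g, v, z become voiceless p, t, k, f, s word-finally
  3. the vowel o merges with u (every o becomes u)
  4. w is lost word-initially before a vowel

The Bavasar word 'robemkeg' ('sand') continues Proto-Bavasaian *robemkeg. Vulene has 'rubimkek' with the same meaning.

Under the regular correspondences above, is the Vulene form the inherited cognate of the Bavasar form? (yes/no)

yes

Derive the expected Vulene reflex of *robemkeg:
Vulene: start from *robemkeg.
  rule 1 (pre-nasal raising): robemkeg → robimkeg
  rule 2 (final devoicing): robimkeg → robimkek
  rule 3 (vowel merger): robimkek → rubimkek
  rule 4: no change — rubimkek
  ⇒ Vulene rubimkek
Vulene 'rubimkek' matches the regular reflex exactly, so the pair is cognate.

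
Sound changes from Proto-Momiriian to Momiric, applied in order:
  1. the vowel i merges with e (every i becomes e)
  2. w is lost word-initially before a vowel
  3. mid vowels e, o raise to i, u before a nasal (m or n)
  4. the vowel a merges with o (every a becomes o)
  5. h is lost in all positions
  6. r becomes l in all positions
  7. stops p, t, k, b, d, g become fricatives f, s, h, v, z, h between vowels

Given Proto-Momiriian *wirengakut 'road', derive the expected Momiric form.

elingohut

Momiric: *wirengakut
  wirengakut → werengakut   [vowel merger]
  werengakut → erengakut   [glide loss]
  erengakut → eringakut   [pre-nasal raising]
  eringakut → eringokut   [vowel merger]
  eringokut (rule 5 does not apply)
  eringokut → elingokut   [unconditioned shift]
  elingokut → elingohut   [intervocalic lenition]
  giving Momiric elingohut.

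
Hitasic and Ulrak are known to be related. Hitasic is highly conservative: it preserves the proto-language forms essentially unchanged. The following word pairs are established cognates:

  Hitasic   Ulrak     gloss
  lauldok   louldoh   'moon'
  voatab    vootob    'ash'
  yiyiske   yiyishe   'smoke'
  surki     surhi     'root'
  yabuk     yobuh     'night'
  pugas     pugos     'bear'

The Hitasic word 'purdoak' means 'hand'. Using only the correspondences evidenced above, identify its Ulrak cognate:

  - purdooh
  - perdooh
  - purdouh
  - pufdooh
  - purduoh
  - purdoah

purdooh

voatab ~ vootob — Hitasic a corresponds to Ulrak o after a vowel, before a consonant other than r, m, n, p, b, f, v.
lauldok ~ louldoh, yabuk ~ yobuh — Hitasic k corresponds to Ulrak h word-finally.
Applying these to Hitasic 'purdoak':
  purdoak → purdook   (a→o after a vowel, before a consonant other than r, m, n, p, b, f, v)
  purdook → purdooh   (k→h word-finally)
So the Ulrak cognate is 'purdooh'.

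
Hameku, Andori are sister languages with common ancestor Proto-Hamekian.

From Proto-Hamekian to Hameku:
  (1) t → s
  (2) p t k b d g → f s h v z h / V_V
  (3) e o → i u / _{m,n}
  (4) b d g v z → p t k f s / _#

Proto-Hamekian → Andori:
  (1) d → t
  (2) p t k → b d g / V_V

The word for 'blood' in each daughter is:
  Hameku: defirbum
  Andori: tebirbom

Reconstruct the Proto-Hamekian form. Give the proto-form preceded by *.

Position 3: Hameku has f, Andori has b. Taking the neighbouring segments as reconstructed: Hameku f could go back to *p or *f; Andori b could go back to *p or *b — the one source consistent with every daughter is *p.
Position 7: Hameku has u, Andori has o. Andori preserves o here (none of its changes turn any other segment into o), so the proto-segment is *o.
Continuing position by position gives *depirbom; check it forward:
Hameku: *depirbom
  depirbom (rule 1 does not apply)
  depirbom → defirbom   [intervocalic lenition]
  defirbom → defirbum   [pre-nasal raising]
  defirbum (rule 4 does not apply)
  giving Hameku defirbum.
Andori: *depirbom > tepirbom > tebirbom  (by unconditioned shift, intervocalic voicing)
Only *depirbom yields all of Hameku defirbum, Andori tebirbom.

*depirbom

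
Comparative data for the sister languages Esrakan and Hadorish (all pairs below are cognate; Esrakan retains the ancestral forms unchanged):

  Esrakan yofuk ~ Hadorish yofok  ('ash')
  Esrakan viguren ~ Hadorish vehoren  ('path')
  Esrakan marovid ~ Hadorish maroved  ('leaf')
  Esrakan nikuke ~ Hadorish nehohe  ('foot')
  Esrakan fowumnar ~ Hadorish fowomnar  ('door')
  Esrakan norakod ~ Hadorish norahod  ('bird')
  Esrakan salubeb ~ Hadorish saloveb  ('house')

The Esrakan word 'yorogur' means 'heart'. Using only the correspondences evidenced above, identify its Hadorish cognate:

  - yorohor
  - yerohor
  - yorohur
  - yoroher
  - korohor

yorohor

viguren ~ vehoren — Esrakan g corresponds to Hadorish h between vowels (before a back vowel).
viguren ~ vehoren — Esrakan u corresponds to Hadorish o after a consonant, before r.
Applying these to Esrakan 'yorogur':
  yorogur → yorohur   (g→h between vowels (before a back vowel))
  yorohur → yorohor   (u→o after a consonant, before r)
So the Hadorish cognate is 'yorohor'.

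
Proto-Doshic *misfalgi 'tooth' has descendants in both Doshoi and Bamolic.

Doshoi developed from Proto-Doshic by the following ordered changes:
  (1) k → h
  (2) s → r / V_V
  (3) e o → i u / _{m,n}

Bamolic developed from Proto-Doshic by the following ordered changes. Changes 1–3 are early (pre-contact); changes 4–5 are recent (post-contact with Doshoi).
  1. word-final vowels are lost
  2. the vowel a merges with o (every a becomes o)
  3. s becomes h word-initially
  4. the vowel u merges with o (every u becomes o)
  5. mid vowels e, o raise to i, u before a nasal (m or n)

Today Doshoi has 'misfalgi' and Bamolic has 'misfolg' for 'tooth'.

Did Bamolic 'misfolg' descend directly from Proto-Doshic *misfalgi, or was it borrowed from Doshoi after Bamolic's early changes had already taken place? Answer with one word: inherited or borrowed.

If inherited, *misfalgi would pass through all of Bamolic's changes:
Bamolic: start from *misfalgi.
  rule 1 (apocope): misfalgi → misfalg
  rule 2 (vowel merger): misfalg → misfolg
  rule 3: no change — misfolg
  rule 4: no change — misfolg
  rule 5: no change — misfolg
  ⇒ Bamolic misfolg
If borrowed from Doshoi 'misfalgi' after the early changes, it would undergo only the recent ones:
  rule 4 (vowel merger): no change (misfalgi)
  rule 5 (pre-nasal raising): no change (misfalgi)
  ⇒ as a loan: misfalgi
Bamolic 'misfolg' matches the inherited outcome exactly, so it is an inherited cognate, not a loan.

inherited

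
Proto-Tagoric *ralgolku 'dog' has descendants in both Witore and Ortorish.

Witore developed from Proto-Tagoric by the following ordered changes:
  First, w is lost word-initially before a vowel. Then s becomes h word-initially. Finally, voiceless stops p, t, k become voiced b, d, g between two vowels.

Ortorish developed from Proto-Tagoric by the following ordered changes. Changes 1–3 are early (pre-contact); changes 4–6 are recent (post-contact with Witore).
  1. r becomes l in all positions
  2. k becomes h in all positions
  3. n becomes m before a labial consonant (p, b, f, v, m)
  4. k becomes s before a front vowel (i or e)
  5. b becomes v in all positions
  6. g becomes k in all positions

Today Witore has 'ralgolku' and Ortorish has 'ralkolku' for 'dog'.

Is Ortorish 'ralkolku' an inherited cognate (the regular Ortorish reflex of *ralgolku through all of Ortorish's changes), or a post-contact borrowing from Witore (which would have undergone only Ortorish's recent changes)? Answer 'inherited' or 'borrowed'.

If inherited, *ralgolku would pass through all of Ortorish's changes:
Ortorish: start from *ralgolku.
  rule 1 (unconditioned shift): ralgolku → lalgolku
  rule 2 (unconditioned shift): lalgolku → lalgolhu
  rule 3: no change — lalgolhu
  rule 4: no change — lalgolhu
  rule 5: no change — lalgolhu
  rule 6 (unconditioned shift): lalgolhu → lalkolhu
  ⇒ Ortorish lalkolhu
If borrowed from Witore 'ralgolku' after the early changes, it would undergo only the recent ones:
  rule 4 (palatalisation): no change (ralgolku)
  rule 5 (unconditioned shift): no change (ralgolku)
  rule 6 (unconditioned shift): ralgolku → ralkolku
  ⇒ as a loan: ralkolku
Ortorish 'ralkolku' matches the loan outcome 'ralkolku', not the inherited 'lalkolhu' — it skipped the early Ortorish changes, so it was borrowed from Witore.

borrowed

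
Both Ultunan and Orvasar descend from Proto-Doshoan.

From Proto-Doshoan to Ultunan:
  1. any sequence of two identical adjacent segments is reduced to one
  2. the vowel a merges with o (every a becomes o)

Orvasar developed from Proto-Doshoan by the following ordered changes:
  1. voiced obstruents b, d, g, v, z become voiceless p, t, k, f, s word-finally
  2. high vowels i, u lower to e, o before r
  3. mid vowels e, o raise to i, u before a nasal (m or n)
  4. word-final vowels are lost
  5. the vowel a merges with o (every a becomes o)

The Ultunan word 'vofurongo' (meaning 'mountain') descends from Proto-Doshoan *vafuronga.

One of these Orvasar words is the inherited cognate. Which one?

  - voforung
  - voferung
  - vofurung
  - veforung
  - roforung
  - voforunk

voforung

Orvasar: start from *vafuronga.
  rule 1: no change — vafuronga
  rule 2 (pre-rhotic lowering): vafuronga → vaforonga
  rule 3 (pre-nasal raising): vaforonga → vaforunga
  rule 4 (apocope): vaforunga → vaforung
  rule 5 (vowel merger): vaforung → voforung
  ⇒ Orvasar voforung
Among the options, 'voforung' alone shows every Orvasar change applied in order.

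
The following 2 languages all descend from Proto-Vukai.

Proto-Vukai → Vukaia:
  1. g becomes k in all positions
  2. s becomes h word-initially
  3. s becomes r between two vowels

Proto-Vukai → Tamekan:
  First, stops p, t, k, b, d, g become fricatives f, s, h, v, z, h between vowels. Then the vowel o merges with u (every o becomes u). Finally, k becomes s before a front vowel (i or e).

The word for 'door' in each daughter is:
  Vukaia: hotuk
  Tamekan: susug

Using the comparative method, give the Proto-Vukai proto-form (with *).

*sotug

Position 2: Vukaia has o, Tamekan has u. Vukaia preserves o here (none of its changes turn any other segment into o), so the proto-segment is *o.
Position 5: Vukaia has k, Tamekan has g. Tamekan preserves g here (none of its changes turn any other segment into g), so the proto-segment is *g.
This points to *sotug. Verify forward in each daughter:
Vukaia: *sotug > sotuk > hotuk  (by unconditioned shift, debuccalisation)
Tamekan: *sotug
  sotug → sosug   [intervocalic lenition]
  sosug → susug   [vowel merger]
  susug (rule 3 does not apply)
  giving Tamekan susug.
No other proto-form is consistent with every reflex, so the reconstruction is *sotug.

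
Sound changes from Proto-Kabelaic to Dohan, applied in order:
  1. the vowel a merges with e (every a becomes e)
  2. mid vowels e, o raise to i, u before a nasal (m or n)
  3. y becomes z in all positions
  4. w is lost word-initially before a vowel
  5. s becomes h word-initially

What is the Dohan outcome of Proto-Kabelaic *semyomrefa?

himzumrefe

Dohan: *semyomrefa > semyomrefe > simyumrefe > simzumrefe > himzumrefe  (by vowel merger, pre-nasal raising, unconditioned shift, debuccalisation)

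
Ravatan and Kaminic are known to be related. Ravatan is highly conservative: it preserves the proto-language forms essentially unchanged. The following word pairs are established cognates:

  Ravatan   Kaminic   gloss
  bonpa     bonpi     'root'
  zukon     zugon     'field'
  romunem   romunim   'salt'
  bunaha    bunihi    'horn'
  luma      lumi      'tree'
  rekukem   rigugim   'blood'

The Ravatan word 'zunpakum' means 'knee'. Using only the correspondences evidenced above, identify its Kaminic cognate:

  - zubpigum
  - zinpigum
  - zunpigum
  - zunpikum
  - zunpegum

bunaha ~ bunihi — Ravatan a corresponds to Kaminic i after a consonant, before a consonant other than r, m, n, p, b, f, v.
rekukem ~ rigugim — Ravatan k corresponds to Kaminic g between vowels (before a back vowel).
Applying these to Ravatan 'zunpakum':
  zunpakum → zunpikum   (a→i after a consonant, before a consonant other than r, m, n, p, b, f, v)
  zunpikum → zunpigum   (k→g between vowels (before a back vowel))
So the Kaminic cognate is 'zunpigum'.

zunpigum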